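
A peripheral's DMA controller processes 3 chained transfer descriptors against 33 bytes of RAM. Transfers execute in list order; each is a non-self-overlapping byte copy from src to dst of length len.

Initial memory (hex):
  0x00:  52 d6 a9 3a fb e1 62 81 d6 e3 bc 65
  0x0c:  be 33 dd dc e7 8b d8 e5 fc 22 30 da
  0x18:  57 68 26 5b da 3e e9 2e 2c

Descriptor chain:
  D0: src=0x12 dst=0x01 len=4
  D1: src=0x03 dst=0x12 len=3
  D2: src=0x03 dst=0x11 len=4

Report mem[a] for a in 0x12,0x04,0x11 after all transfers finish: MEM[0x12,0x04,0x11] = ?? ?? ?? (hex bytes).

D0: mem[0x01..0x04] <- [d8 e5 fc 22]
D1: mem[0x12..0x14] <- [fc 22 e1]
D2: mem[0x11..0x14] <- [fc 22 e1 62]
query mem[0x12]=0x22, mem[0x04]=0x22, mem[0x11]=0xfc

MEM[0x12,0x04,0x11] = 22 22 fc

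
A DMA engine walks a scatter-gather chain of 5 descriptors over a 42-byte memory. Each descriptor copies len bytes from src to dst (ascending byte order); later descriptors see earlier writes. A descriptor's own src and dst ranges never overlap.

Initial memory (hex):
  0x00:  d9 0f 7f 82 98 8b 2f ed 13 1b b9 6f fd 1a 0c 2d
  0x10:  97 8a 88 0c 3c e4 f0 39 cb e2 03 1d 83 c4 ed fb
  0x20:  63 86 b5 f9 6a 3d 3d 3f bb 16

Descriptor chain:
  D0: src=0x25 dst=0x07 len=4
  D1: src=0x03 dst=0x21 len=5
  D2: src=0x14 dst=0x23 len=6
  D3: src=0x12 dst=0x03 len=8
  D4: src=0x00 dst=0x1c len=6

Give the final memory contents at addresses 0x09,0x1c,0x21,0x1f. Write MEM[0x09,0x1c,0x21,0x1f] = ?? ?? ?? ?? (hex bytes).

MEM[0x09,0x1c,0x21,0x1f] = cb d9 3c 88

D0: mem[0x07..0x0a] <- [3d 3d 3f bb]
D1: mem[0x21..0x25] <- [82 98 8b 2f 3d]
D2: mem[0x23..0x28] <- [3c e4 f0 39 cb e2]
D3: mem[0x03..0x0a] <- [88 0c 3c e4 f0 39 cb e2]
D4: mem[0x1c..0x21] <- [d9 0f 7f 88 0c 3c]
query mem[0x09]=0xcb, mem[0x1c]=0xd9, mem[0x21]=0x3c, mem[0x1f]=0x88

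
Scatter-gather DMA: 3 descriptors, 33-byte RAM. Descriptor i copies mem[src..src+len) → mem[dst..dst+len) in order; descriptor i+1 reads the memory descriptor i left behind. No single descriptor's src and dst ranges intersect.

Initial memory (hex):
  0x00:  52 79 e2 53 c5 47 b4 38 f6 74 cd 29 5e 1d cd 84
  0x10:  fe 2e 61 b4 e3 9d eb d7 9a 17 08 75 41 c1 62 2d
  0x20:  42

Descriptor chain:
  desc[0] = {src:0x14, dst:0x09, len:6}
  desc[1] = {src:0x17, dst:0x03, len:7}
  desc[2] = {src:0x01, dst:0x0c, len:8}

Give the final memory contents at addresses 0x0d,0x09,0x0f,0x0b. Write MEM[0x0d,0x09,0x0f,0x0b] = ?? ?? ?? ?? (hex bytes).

[0] 0x14->0x09 len=6 : e3 9d eb d7 9a 17
[1] 0x17->0x03 len=7 : d7 9a 17 08 75 41 c1
[2] 0x01->0x0c len=8 : 79 e2 d7 9a 17 08 75 41
query mem[0x0d]=0xe2, mem[0x09]=0xc1, mem[0x0f]=0x9a, mem[0x0b]=0xeb

MEM[0x0d,0x09,0x0f,0x0b] = e2 c1 9a eb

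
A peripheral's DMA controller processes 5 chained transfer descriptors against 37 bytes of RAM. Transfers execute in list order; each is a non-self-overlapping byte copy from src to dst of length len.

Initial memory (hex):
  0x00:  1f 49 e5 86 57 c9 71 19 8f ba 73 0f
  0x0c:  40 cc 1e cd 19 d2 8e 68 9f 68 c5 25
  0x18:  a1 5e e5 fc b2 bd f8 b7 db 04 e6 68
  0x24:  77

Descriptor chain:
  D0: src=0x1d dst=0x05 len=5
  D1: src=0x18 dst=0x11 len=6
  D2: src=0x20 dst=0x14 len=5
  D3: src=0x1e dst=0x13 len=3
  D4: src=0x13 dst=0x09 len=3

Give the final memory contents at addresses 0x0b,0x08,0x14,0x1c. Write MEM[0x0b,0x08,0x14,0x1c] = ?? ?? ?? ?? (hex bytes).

  after D0: wrote 5B at 0x05 = bdf8b7db04
  after D1: wrote 6B at 0x11 = a15ee5fcb2bd
  after D2: wrote 5B at 0x14 = db04e66877
  after D3: wrote 3B at 0x13 = f8b7db
  after D4: wrote 3B at 0x09 = f8b7db
query mem[0x0b]=0xdb, mem[0x08]=0xdb, mem[0x14]=0xb7, mem[0x1c]=0xb2

MEM[0x0b,0x08,0x14,0x1c] = db db b7 b2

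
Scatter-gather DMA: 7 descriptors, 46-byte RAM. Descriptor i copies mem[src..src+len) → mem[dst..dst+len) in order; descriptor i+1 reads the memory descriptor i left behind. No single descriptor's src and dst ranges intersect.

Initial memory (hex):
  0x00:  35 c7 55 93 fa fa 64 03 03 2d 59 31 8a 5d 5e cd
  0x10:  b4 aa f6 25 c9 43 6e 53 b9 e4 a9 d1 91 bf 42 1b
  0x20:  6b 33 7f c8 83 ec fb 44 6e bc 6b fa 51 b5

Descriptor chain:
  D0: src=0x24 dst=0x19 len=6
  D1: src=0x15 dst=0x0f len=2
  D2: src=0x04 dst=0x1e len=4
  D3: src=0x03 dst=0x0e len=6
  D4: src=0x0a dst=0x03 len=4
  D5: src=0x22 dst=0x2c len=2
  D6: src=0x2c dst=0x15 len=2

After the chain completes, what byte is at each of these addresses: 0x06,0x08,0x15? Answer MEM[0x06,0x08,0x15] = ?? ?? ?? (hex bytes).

[0] 0x24->0x19 len=6 : 83 ec fb 44 6e bc
[1] 0x15->0x0f len=2 : 43 6e
[2] 0x04->0x1e len=4 : fa fa 64 03
[3] 0x03->0x0e len=6 : 93 fa fa 64 03 03
[4] 0x0a->0x03 len=4 : 59 31 8a 5d
[5] 0x22->0x2c len=2 : 7f c8
[6] 0x2c->0x15 len=2 : 7f c8
query mem[0x06]=0x5d, mem[0x08]=0x03, mem[0x15]=0x7f

MEM[0x06,0x08,0x15] = 5d 03 7f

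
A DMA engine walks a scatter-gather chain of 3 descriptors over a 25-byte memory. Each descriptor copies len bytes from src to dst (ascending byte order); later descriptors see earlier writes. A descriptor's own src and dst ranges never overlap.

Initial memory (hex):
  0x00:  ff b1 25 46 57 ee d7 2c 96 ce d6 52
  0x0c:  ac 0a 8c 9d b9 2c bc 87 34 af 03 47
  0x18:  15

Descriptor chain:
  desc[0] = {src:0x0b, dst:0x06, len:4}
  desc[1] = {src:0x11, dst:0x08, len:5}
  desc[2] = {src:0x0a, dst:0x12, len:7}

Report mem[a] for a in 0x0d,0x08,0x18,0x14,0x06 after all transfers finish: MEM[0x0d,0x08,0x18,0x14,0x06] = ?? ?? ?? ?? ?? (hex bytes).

  after D0: wrote 4B at 0x06 = 52ac0a8c
  after D1: wrote 5B at 0x08 = 2cbc8734af
  after D2: wrote 7B at 0x12 = 8734af0a8c9db9
query mem[0x0d]=0x0a, mem[0x08]=0x2c, mem[0x18]=0xb9, mem[0x14]=0xaf, mem[0x06]=0x52

MEM[0x0d,0x08,0x18,0x14,0x06] = 0a 2c b9 af 52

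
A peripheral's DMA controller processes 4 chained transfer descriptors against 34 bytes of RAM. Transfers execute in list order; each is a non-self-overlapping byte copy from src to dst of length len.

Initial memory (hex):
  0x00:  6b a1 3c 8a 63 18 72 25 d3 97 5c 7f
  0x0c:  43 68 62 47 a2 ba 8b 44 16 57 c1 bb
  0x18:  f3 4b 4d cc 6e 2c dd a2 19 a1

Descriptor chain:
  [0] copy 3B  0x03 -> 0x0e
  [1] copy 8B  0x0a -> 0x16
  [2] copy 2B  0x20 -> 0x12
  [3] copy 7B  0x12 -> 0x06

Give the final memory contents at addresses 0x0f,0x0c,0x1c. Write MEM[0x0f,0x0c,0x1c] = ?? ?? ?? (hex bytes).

MEM[0x0f,0x0c,0x1c] = 63 43 18

[0] 0x03->0x0e len=3 : 8a 63 18
[1] 0x0a->0x16 len=8 : 5c 7f 43 68 8a 63 18 ba
[2] 0x20->0x12 len=2 : 19 a1
[3] 0x12->0x06 len=7 : 19 a1 16 57 5c 7f 43
query mem[0x0f]=0x63, mem[0x0c]=0x43, mem[0x1c]=0x18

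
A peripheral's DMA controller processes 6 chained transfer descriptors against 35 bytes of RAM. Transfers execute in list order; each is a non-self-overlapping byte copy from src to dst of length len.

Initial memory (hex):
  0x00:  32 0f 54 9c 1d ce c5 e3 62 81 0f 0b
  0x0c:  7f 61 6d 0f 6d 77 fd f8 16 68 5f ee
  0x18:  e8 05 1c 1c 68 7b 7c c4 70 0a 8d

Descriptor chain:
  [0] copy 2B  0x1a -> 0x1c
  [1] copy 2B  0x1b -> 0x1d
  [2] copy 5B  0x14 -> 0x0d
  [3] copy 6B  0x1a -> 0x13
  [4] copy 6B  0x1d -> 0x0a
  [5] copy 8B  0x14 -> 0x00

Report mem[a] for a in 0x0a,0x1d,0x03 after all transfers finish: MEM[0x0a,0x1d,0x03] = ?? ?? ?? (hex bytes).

  after D0: wrote 2B at 0x1c = 1c1c
  after D1: wrote 2B at 0x1d = 1c1c
  after D2: wrote 5B at 0x0d = 16685feee8
  after D3: wrote 6B at 0x13 = 1c1c1c1c1cc4
  after D4: wrote 6B at 0x0a = 1c1cc4700a8d
  after D5: wrote 8B at 0x00 = 1c1c1c1cc4051c1c
query mem[0x0a]=0x1c, mem[0x1d]=0x1c, mem[0x03]=0x1c

MEM[0x0a,0x1d,0x03] = 1c 1c 1c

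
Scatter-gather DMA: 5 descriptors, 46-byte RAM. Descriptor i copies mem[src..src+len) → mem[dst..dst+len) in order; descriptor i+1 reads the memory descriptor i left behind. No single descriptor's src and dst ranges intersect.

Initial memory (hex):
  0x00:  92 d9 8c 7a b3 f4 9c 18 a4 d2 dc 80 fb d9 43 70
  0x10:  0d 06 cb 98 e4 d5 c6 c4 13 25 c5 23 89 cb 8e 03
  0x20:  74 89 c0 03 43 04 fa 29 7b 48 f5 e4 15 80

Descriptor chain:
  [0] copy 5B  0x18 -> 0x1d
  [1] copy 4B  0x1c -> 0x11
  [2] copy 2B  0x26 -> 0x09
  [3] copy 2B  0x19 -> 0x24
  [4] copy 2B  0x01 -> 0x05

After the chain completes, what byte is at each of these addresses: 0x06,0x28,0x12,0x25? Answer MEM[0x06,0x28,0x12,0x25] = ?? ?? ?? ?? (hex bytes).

MEM[0x06,0x28,0x12,0x25] = 8c 7b 13 c5

  after D0: wrote 5B at 0x1d = 1325c52389
  after D1: wrote 4B at 0x11 = 891325c5
  after D2: wrote 2B at 0x09 = fa29
  after D3: wrote 2B at 0x24 = 25c5
  after D4: wrote 2B at 0x05 = d98c
query mem[0x06]=0x8c, mem[0x28]=0x7b, mem[0x12]=0x13, mem[0x25]=0xc5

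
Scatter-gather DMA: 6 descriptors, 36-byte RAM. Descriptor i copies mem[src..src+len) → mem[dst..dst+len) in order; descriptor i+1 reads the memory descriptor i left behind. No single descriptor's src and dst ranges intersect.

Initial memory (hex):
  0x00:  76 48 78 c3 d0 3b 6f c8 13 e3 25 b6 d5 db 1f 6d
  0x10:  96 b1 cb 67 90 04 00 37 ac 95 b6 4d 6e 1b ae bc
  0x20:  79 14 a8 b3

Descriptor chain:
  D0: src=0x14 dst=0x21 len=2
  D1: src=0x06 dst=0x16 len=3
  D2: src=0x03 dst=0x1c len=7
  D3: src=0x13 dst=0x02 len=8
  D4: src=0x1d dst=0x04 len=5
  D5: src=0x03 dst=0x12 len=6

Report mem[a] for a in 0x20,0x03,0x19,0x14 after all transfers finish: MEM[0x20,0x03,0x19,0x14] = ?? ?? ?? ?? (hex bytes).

MEM[0x20,0x03,0x19,0x14] = c8 90 95 3b

D0: mem[0x21..0x22] <- [90 04]
D1: mem[0x16..0x18] <- [6f c8 13]
D2: mem[0x1c..0x22] <- [c3 d0 3b 6f c8 13 e3]
D3: mem[0x02..0x09] <- [67 90 04 6f c8 13 95 b6]
D4: mem[0x04..0x08] <- [d0 3b 6f c8 13]
D5: mem[0x12..0x17] <- [90 d0 3b 6f c8 13]
query mem[0x20]=0xc8, mem[0x03]=0x90, mem[0x19]=0x95, mem[0x14]=0x3b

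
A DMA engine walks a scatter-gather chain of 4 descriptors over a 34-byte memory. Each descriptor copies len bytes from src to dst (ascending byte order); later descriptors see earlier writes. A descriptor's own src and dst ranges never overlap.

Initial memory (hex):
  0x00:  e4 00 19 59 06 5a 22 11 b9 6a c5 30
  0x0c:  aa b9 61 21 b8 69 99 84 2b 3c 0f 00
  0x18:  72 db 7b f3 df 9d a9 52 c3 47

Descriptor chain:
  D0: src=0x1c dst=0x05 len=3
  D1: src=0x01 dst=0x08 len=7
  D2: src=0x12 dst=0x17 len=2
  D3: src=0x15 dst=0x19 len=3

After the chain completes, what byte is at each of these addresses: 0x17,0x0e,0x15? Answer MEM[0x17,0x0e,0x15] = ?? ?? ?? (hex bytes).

[0] 0x1c->0x05 len=3 : df 9d a9
[1] 0x01->0x08 len=7 : 00 19 59 06 df 9d a9
[2] 0x12->0x17 len=2 : 99 84
[3] 0x15->0x19 len=3 : 3c 0f 99
query mem[0x17]=0x99, mem[0x0e]=0xa9, mem[0x15]=0x3c

MEM[0x17,0x0e,0x15] = 99 a9 3c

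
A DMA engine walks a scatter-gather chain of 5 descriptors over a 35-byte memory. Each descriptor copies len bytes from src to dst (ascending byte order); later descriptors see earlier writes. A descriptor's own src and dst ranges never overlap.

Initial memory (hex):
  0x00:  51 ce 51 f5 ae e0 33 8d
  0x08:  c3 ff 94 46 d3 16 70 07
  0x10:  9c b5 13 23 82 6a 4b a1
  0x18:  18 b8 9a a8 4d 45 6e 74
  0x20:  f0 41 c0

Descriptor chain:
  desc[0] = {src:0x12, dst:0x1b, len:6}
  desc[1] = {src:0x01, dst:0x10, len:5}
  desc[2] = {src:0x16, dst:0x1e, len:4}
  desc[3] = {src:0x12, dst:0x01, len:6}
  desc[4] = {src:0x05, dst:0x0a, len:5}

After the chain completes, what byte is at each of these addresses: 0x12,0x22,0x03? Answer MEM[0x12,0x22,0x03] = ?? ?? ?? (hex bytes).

  after D0: wrote 6B at 0x1b = 1323826a4ba1
  after D1: wrote 5B at 0x10 = ce51f5aee0
  after D2: wrote 4B at 0x1e = 4ba118b8
  after D3: wrote 6B at 0x01 = f5aee06a4ba1
  after D4: wrote 5B at 0x0a = 4ba18dc3ff
query mem[0x12]=0xf5, mem[0x22]=0xc0, mem[0x03]=0xe0

MEM[0x12,0x22,0x03] = f5 c0 e0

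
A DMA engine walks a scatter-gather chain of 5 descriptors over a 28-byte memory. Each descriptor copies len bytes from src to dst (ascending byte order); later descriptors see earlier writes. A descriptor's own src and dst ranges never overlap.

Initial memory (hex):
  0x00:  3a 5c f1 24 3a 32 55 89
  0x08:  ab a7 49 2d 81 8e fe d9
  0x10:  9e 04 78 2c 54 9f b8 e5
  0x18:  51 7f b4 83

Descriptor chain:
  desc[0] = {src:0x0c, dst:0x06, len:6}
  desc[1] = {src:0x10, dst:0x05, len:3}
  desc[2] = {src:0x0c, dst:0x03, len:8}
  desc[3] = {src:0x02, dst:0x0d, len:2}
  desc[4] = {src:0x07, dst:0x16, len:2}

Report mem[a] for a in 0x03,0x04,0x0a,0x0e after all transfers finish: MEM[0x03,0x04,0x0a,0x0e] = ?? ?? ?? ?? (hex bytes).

#0 dst[0x06+6] := {0x81,0x8e,0xfe,0xd9,0x9e,0x04}
#1 dst[0x05+3] := {0x9e,0x04,0x78}
#2 dst[0x03+8] := {0x81,0x8e,0xfe,0xd9,0x9e,0x04,0x78,0x2c}
#3 dst[0x0d+2] := {0xf1,0x81}
#4 dst[0x16+2] := {0x9e,0x04}
query mem[0x03]=0x81, mem[0x04]=0x8e, mem[0x0a]=0x2c, mem[0x0e]=0x81

MEM[0x03,0x04,0x0a,0x0e] = 81 8e 2c 81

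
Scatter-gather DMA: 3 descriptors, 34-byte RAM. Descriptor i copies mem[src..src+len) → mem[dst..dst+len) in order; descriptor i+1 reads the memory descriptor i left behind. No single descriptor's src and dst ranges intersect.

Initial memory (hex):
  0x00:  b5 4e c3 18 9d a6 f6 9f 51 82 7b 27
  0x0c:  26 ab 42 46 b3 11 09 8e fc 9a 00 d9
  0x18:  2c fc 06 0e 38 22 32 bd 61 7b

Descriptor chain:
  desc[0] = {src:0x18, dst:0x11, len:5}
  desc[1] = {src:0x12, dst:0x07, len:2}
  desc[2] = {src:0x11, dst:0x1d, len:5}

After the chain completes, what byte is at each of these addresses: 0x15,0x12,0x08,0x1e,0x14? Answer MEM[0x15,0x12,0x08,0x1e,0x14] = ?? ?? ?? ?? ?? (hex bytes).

[0] 0x18->0x11 len=5 : 2c fc 06 0e 38
[1] 0x12->0x07 len=2 : fc 06
[2] 0x11->0x1d len=5 : 2c fc 06 0e 38
query mem[0x15]=0x38, mem[0x12]=0xfc, mem[0x08]=0x06, mem[0x1e]=0xfc, mem[0x14]=0x0e

MEM[0x15,0x12,0x08,0x1e,0x14] = 38 fc 06 fc 0e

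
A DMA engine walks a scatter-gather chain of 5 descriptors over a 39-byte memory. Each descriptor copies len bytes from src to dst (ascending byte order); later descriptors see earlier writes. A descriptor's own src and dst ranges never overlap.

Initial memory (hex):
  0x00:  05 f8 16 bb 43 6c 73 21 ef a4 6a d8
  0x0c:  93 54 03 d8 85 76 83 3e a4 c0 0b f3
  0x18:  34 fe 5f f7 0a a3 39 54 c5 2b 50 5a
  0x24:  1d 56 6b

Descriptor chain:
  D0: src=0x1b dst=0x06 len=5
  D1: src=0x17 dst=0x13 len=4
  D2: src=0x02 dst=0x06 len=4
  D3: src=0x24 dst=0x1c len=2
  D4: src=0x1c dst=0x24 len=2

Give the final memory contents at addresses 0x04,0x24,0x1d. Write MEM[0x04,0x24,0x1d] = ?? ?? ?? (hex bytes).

MEM[0x04,0x24,0x1d] = 43 1d 56

  after D0: wrote 5B at 0x06 = f70aa33954
  after D1: wrote 4B at 0x13 = f334fe5f
  after D2: wrote 4B at 0x06 = 16bb436c
  after D3: wrote 2B at 0x1c = 1d56
  after D4: wrote 2B at 0x24 = 1d56
query mem[0x04]=0x43, mem[0x24]=0x1d, mem[0x1d]=0x56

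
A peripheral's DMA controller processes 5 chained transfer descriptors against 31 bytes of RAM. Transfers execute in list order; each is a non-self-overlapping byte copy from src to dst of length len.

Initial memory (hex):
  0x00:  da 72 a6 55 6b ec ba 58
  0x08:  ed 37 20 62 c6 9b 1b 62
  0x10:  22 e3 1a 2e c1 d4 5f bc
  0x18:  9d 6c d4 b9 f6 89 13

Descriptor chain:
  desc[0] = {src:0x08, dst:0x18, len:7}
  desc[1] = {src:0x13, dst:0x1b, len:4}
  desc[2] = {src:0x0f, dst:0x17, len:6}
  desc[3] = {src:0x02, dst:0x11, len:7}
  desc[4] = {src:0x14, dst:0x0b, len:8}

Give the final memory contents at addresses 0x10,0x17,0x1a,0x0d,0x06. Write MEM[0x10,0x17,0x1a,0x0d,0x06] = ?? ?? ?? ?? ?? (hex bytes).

MEM[0x10,0x17,0x1a,0x0d,0x06] = e3 ed 1a 58 ba

#0 dst[0x18+7] := {0xed,0x37,0x20,0x62,0xc6,0x9b,0x1b}
#1 dst[0x1b+4] := {0x2e,0xc1,0xd4,0x5f}
#2 dst[0x17+6] := {0x62,0x22,0xe3,0x1a,0x2e,0xc1}
#3 dst[0x11+7] := {0xa6,0x55,0x6b,0xec,0xba,0x58,0xed}
#4 dst[0x0b+8] := {0xec,0xba,0x58,0xed,0x22,0xe3,0x1a,0x2e}
query mem[0x10]=0xe3, mem[0x17]=0xed, mem[0x1a]=0x1a, mem[0x0d]=0x58, mem[0x06]=0xba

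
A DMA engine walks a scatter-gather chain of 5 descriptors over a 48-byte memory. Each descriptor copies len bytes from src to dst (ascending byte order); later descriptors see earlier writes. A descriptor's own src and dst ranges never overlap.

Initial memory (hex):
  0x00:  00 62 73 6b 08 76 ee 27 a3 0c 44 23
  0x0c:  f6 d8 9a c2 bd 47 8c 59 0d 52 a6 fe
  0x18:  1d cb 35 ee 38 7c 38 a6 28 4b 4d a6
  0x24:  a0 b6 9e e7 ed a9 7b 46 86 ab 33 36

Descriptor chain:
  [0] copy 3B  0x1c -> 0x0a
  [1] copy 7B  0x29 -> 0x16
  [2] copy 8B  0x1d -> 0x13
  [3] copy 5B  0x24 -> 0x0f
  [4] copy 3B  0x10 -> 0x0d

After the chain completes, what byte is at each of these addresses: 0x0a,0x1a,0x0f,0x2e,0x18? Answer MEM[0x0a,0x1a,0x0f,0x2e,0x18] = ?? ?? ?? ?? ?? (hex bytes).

D0: mem[0x0a..0x0c] <- [38 7c 38]
D1: mem[0x16..0x1c] <- [a9 7b 46 86 ab 33 36]
D2: mem[0x13..0x1a] <- [7c 38 a6 28 4b 4d a6 a0]
D3: mem[0x0f..0x13] <- [a0 b6 9e e7 ed]
D4: mem[0x0d..0x0f] <- [b6 9e e7]
query mem[0x0a]=0x38, mem[0x1a]=0xa0, mem[0x0f]=0xe7, mem[0x2e]=0x33, mem[0x18]=0x4d

MEM[0x0a,0x1a,0x0f,0x2e,0x18] = 38 a0 e7 33 4d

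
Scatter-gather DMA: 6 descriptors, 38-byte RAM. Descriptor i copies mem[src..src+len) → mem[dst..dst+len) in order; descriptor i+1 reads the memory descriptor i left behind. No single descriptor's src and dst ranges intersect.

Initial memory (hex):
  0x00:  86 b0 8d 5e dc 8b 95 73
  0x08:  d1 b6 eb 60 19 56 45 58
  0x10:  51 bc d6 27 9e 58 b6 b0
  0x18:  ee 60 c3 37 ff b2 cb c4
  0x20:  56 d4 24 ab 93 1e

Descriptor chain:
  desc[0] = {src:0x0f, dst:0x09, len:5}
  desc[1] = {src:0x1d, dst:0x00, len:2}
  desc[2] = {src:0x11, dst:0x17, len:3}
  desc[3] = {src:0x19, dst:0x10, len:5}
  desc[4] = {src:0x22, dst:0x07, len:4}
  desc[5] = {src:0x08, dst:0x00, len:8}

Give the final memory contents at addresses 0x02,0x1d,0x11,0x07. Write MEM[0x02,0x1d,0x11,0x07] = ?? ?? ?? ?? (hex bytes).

MEM[0x02,0x1d,0x11,0x07] = 1e b2 c3 58

[0] 0x0f->0x09 len=5 : 58 51 bc d6 27
[1] 0x1d->0x00 len=2 : b2 cb
[2] 0x11->0x17 len=3 : bc d6 27
[3] 0x19->0x10 len=5 : 27 c3 37 ff b2
[4] 0x22->0x07 len=4 : 24 ab 93 1e
[5] 0x08->0x00 len=8 : ab 93 1e bc d6 27 45 58
query mem[0x02]=0x1e, mem[0x1d]=0xb2, mem[0x11]=0xc3, mem[0x07]=0x58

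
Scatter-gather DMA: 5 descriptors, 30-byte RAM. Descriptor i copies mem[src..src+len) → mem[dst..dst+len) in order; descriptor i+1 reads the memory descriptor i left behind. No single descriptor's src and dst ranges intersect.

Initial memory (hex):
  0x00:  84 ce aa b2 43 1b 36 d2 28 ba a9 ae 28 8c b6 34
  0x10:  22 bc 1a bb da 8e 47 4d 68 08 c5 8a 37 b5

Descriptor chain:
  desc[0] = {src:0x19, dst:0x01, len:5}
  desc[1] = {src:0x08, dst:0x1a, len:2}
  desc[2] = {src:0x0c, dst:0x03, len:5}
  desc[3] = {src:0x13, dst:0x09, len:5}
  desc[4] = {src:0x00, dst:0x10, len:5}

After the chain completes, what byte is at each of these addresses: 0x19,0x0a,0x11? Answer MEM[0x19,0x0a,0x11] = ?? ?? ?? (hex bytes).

MEM[0x19,0x0a,0x11] = 08 da 08

#0 dst[0x01+5] := {0x08,0xc5,0x8a,0x37,0xb5}
#1 dst[0x1a+2] := {0x28,0xba}
#2 dst[0x03+5] := {0x28,0x8c,0xb6,0x34,0x22}
#3 dst[0x09+5] := {0xbb,0xda,0x8e,0x47,0x4d}
#4 dst[0x10+5] := {0x84,0x08,0xc5,0x28,0x8c}
query mem[0x19]=0x08, mem[0x0a]=0xda, mem[0x11]=0x08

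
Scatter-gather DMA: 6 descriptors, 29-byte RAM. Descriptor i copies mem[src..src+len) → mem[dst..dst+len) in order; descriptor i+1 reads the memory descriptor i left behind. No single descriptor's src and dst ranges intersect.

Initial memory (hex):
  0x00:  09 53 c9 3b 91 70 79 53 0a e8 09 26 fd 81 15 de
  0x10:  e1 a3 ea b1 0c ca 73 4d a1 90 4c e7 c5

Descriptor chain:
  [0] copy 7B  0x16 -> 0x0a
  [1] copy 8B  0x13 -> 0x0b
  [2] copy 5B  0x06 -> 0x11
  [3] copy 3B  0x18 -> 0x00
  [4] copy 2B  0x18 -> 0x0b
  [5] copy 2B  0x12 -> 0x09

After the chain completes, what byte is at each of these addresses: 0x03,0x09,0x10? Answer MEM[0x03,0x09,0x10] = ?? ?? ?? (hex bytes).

MEM[0x03,0x09,0x10] = 3b 53 a1

D0: mem[0x0a..0x10] <- [73 4d a1 90 4c e7 c5]
D1: mem[0x0b..0x12] <- [b1 0c ca 73 4d a1 90 4c]
D2: mem[0x11..0x15] <- [79 53 0a e8 73]
D3: mem[0x00..0x02] <- [a1 90 4c]
D4: mem[0x0b..0x0c] <- [a1 90]
D5: mem[0x09..0x0a] <- [53 0a]
query mem[0x03]=0x3b, mem[0x09]=0x53, mem[0x10]=0xa1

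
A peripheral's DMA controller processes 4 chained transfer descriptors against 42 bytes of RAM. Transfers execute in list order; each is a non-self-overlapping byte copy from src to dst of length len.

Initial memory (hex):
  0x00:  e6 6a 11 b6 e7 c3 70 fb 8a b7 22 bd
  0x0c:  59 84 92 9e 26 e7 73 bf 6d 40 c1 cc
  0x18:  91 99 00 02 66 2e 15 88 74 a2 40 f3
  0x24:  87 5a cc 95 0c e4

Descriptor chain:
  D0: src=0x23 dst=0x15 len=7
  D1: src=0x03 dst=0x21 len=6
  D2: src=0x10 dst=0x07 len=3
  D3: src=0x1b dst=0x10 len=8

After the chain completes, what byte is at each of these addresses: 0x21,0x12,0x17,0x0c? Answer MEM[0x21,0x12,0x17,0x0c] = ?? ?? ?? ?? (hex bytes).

MEM[0x21,0x12,0x17,0x0c] = b6 2e e7 59

[0] 0x23->0x15 len=7 : f3 87 5a cc 95 0c e4
[1] 0x03->0x21 len=6 : b6 e7 c3 70 fb 8a
[2] 0x10->0x07 len=3 : 26 e7 73
[3] 0x1b->0x10 len=8 : e4 66 2e 15 88 74 b6 e7
query mem[0x21]=0xb6, mem[0x12]=0x2e, mem[0x17]=0xe7, mem[0x0c]=0x59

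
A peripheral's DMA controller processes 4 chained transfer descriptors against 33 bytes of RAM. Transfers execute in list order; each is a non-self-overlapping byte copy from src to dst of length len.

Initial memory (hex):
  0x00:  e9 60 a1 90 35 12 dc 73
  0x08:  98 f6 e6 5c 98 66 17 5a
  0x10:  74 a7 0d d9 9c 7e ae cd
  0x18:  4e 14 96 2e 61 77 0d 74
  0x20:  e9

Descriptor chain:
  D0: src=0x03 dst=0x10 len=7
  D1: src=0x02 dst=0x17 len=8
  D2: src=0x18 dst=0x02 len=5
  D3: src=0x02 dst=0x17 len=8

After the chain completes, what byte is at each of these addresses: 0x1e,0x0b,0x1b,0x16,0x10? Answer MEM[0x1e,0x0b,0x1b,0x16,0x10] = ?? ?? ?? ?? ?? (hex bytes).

#0 dst[0x10+7] := {0x90,0x35,0x12,0xdc,0x73,0x98,0xf6}
#1 dst[0x17+8] := {0xa1,0x90,0x35,0x12,0xdc,0x73,0x98,0xf6}
#2 dst[0x02+5] := {0x90,0x35,0x12,0xdc,0x73}
#3 dst[0x17+8] := {0x90,0x35,0x12,0xdc,0x73,0x73,0x98,0xf6}
query mem[0x1e]=0xf6, mem[0x0b]=0x5c, mem[0x1b]=0x73, mem[0x16]=0xf6, mem[0x10]=0x90

MEM[0x1e,0x0b,0x1b,0x16,0x10] = f6 5c 73 f6 90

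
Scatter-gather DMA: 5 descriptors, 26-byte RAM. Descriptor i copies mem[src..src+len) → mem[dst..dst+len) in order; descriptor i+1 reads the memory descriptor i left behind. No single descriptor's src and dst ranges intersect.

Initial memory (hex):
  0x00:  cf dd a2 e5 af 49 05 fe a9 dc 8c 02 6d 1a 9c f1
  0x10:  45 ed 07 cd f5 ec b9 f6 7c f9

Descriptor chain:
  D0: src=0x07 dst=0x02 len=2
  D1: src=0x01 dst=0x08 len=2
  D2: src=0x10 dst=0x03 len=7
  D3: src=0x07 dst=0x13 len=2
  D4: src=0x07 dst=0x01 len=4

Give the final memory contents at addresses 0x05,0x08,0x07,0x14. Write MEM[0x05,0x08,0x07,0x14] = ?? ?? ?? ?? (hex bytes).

MEM[0x05,0x08,0x07,0x14] = 07 ec f5 ec

  after D0: wrote 2B at 0x02 = fea9
  after D1: wrote 2B at 0x08 = ddfe
  after D2: wrote 7B at 0x03 = 45ed07cdf5ecb9
  after D3: wrote 2B at 0x13 = f5ec
  after D4: wrote 4B at 0x01 = f5ecb98c
query mem[0x05]=0x07, mem[0x08]=0xec, mem[0x07]=0xf5, mem[0x14]=0xec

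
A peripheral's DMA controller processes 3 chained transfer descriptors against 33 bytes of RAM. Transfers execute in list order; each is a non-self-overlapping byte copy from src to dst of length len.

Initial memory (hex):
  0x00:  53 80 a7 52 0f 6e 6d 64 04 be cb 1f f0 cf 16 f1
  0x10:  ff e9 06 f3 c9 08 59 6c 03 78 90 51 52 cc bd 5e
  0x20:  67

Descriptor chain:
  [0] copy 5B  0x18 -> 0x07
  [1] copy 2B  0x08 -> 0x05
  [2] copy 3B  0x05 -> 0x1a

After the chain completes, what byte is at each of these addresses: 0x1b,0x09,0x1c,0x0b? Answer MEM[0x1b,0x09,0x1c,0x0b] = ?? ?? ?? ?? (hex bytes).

MEM[0x1b,0x09,0x1c,0x0b] = 90 90 03 52

D0: mem[0x07..0x0b] <- [03 78 90 51 52]
D1: mem[0x05..0x06] <- [78 90]
D2: mem[0x1a..0x1c] <- [78 90 03]
query mem[0x1b]=0x90, mem[0x09]=0x90, mem[0x1c]=0x03, mem[0x0b]=0x52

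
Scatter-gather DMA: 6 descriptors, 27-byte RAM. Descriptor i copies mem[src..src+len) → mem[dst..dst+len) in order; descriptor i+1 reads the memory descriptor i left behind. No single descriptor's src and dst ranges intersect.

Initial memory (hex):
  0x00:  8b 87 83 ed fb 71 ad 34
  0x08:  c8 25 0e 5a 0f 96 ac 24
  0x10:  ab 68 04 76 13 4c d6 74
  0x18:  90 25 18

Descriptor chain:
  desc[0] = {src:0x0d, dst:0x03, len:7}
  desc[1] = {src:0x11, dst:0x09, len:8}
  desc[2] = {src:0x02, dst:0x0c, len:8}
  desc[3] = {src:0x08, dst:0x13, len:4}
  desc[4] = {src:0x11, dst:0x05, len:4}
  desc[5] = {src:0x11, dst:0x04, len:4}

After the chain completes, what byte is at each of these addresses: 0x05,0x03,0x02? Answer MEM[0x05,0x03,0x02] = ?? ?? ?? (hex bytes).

MEM[0x05,0x03,0x02] = 04 96 83

[0] 0x0d->0x03 len=7 : 96 ac 24 ab 68 04 76
[1] 0x11->0x09 len=8 : 68 04 76 13 4c d6 74 90
[2] 0x02->0x0c len=8 : 83 96 ac 24 ab 68 04 68
[3] 0x08->0x13 len=4 : 04 68 04 76
[4] 0x11->0x05 len=4 : 68 04 04 68
[5] 0x11->0x04 len=4 : 68 04 04 68
query mem[0x05]=0x04, mem[0x03]=0x96, mem[0x02]=0x83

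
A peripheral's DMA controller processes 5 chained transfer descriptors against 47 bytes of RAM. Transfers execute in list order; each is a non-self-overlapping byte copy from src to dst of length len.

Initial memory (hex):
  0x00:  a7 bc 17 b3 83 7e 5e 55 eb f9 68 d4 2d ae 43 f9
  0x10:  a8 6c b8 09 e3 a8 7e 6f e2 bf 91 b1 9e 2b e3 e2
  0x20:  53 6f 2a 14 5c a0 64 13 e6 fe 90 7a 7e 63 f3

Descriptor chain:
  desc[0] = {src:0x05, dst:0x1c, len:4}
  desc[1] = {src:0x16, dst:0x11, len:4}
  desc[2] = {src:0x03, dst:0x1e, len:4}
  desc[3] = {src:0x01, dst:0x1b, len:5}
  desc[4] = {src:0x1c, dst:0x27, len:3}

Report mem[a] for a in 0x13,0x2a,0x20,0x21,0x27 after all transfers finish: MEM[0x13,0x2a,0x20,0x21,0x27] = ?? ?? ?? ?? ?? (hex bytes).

[0] 0x05->0x1c len=4 : 7e 5e 55 eb
[1] 0x16->0x11 len=4 : 7e 6f e2 bf
[2] 0x03->0x1e len=4 : b3 83 7e 5e
[3] 0x01->0x1b len=5 : bc 17 b3 83 7e
[4] 0x1c->0x27 len=3 : 17 b3 83
query mem[0x13]=0xe2, mem[0x2a]=0x90, mem[0x20]=0x7e, mem[0x21]=0x5e, mem[0x27]=0x17

MEM[0x13,0x2a,0x20,0x21,0x27] = e2 90 7e 5e 17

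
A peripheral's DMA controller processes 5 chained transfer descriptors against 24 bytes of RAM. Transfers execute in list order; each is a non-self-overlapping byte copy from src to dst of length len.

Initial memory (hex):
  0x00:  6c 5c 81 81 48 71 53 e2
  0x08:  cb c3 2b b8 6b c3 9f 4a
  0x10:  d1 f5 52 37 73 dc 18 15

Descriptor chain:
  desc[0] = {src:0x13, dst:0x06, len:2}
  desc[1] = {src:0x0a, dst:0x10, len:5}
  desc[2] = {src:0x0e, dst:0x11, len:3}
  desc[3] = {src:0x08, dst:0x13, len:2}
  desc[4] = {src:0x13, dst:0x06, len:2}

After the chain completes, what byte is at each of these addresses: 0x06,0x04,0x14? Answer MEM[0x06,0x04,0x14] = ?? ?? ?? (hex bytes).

MEM[0x06,0x04,0x14] = cb 48 c3

[0] 0x13->0x06 len=2 : 37 73
[1] 0x0a->0x10 len=5 : 2b b8 6b c3 9f
[2] 0x0e->0x11 len=3 : 9f 4a 2b
[3] 0x08->0x13 len=2 : cb c3
[4] 0x13->0x06 len=2 : cb c3
query mem[0x06]=0xcb, mem[0x04]=0x48, mem[0x14]=0xc3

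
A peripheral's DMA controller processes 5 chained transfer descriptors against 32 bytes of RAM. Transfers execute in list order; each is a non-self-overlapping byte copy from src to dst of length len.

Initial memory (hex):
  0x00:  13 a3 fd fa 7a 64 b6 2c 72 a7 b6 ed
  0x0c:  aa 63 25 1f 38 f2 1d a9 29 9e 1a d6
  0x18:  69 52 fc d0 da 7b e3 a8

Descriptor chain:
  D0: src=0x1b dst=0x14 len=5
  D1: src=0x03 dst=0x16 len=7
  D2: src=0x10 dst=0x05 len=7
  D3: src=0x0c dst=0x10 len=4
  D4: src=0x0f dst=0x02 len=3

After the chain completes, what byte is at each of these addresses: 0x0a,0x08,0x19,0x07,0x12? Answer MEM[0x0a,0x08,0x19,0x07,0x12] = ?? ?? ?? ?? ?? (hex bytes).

[0] 0x1b->0x14 len=5 : d0 da 7b e3 a8
[1] 0x03->0x16 len=7 : fa 7a 64 b6 2c 72 a7
[2] 0x10->0x05 len=7 : 38 f2 1d a9 d0 da fa
[3] 0x0c->0x10 len=4 : aa 63 25 1f
[4] 0x0f->0x02 len=3 : 1f aa 63
query mem[0x0a]=0xda, mem[0x08]=0xa9, mem[0x19]=0xb6, mem[0x07]=0x1d, mem[0x12]=0x25

MEM[0x0a,0x08,0x19,0x07,0x12] = da a9 b6 1d 25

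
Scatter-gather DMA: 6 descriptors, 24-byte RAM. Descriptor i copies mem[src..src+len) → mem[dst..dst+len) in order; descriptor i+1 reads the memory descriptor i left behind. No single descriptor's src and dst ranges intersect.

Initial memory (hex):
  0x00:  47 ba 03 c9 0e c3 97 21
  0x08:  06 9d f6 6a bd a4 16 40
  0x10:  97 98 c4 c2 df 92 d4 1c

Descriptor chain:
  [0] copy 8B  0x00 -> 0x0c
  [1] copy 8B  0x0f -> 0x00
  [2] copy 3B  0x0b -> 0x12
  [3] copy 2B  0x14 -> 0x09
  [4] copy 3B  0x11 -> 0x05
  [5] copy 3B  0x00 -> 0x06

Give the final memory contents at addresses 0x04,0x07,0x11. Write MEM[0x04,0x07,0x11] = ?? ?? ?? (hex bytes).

MEM[0x04,0x07,0x11] = 21 0e c3

[0] 0x00->0x0c len=8 : 47 ba 03 c9 0e c3 97 21
[1] 0x0f->0x00 len=8 : c9 0e c3 97 21 df 92 d4
[2] 0x0b->0x12 len=3 : 6a 47 ba
[3] 0x14->0x09 len=2 : ba 92
[4] 0x11->0x05 len=3 : c3 6a 47
[5] 0x00->0x06 len=3 : c9 0e c3
query mem[0x04]=0x21, mem[0x07]=0x0e, mem[0x11]=0xc3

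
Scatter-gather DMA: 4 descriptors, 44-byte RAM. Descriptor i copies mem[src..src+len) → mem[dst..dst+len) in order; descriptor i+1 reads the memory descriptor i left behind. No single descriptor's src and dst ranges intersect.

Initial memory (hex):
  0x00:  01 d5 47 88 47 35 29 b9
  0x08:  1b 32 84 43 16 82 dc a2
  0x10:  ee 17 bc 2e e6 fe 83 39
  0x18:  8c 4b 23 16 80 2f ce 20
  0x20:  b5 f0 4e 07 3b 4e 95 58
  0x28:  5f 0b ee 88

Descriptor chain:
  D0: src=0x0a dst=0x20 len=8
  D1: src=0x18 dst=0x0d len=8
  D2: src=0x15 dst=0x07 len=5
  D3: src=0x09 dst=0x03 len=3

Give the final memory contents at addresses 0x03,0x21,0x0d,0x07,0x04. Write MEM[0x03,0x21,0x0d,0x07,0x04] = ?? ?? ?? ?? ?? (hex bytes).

MEM[0x03,0x21,0x0d,0x07,0x04] = 39 43 8c fe 8c

  after D0: wrote 8B at 0x20 = 84431682dca2ee17
  after D1: wrote 8B at 0x0d = 8c4b2316802fce20
  after D2: wrote 5B at 0x07 = fe83398c4b
  after D3: wrote 3B at 0x03 = 398c4b
query mem[0x03]=0x39, mem[0x21]=0x43, mem[0x0d]=0x8c, mem[0x07]=0xfe, mem[0x04]=0x8c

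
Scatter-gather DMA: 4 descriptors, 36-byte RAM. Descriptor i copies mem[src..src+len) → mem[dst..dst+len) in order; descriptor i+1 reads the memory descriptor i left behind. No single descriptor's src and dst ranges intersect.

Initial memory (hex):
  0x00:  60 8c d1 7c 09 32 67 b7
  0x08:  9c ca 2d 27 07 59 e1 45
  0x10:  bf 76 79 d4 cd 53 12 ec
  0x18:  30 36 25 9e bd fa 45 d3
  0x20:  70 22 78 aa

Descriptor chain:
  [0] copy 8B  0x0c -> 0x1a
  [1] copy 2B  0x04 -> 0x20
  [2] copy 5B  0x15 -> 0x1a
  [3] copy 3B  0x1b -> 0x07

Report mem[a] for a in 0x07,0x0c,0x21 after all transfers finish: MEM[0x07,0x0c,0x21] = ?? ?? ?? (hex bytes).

MEM[0x07,0x0c,0x21] = 12 07 32

  after D0: wrote 8B at 0x1a = 0759e145bf7679d4
  after D1: wrote 2B at 0x20 = 0932
  after D2: wrote 5B at 0x1a = 5312ec3036
  after D3: wrote 3B at 0x07 = 12ec30
query mem[0x07]=0x12, mem[0x0c]=0x07, mem[0x21]=0x32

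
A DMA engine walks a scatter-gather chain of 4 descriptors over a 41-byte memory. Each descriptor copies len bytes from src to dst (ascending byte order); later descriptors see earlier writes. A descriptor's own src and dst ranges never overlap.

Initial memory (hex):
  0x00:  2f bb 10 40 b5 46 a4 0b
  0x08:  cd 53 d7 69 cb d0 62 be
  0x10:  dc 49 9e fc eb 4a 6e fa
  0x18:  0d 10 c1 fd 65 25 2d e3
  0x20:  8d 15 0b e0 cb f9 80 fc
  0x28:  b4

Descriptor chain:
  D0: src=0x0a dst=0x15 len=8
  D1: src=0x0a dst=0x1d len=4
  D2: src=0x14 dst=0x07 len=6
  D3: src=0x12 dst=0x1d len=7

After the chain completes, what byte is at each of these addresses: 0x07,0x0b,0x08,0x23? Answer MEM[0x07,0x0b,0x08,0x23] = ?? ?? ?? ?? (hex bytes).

[0] 0x0a->0x15 len=8 : d7 69 cb d0 62 be dc 49
[1] 0x0a->0x1d len=4 : d7 69 cb d0
[2] 0x14->0x07 len=6 : eb d7 69 cb d0 62
[3] 0x12->0x1d len=7 : 9e fc eb d7 69 cb d0
query mem[0x07]=0xeb, mem[0x0b]=0xd0, mem[0x08]=0xd7, mem[0x23]=0xd0

MEM[0x07,0x0b,0x08,0x23] = eb d0 d7 d0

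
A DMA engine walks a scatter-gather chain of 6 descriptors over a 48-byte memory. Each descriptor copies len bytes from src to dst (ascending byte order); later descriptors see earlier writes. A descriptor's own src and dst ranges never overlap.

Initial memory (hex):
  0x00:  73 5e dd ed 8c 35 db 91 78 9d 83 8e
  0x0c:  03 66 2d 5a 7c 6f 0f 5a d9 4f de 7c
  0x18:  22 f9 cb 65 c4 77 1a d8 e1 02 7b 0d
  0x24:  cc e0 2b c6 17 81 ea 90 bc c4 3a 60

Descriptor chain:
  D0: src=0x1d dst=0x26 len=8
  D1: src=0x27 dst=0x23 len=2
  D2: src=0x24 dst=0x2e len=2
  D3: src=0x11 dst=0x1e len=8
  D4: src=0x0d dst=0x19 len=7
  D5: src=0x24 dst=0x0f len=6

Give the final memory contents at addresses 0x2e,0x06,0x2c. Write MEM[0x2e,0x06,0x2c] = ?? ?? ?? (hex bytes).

MEM[0x2e,0x06,0x2c] = d8 db 0d

  after D0: wrote 8B at 0x26 = 771ad8e1027b0dcc
  after D1: wrote 2B at 0x23 = 1ad8
  after D2: wrote 2B at 0x2e = d8e0
  after D3: wrote 8B at 0x1e = 6f0f5ad94fde7c22
  after D4: wrote 7B at 0x19 = 662d5a7c6f0f5a
  after D5: wrote 6B at 0x0f = 7c22771ad8e1
query mem[0x2e]=0xd8, mem[0x06]=0xdb, mem[0x2c]=0x0d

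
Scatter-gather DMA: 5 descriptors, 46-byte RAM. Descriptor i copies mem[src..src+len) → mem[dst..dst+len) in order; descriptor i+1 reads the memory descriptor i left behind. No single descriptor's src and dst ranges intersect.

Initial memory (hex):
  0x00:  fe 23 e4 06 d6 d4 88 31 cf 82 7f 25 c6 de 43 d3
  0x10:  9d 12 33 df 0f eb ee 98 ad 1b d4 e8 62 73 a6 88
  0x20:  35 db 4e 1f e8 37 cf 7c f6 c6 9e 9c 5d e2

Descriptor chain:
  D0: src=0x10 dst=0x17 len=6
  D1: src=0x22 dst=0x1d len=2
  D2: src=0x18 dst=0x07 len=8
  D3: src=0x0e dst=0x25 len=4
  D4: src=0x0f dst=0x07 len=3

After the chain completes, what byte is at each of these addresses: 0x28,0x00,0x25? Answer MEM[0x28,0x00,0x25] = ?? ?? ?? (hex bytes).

MEM[0x28,0x00,0x25] = 12 fe 88

D0: mem[0x17..0x1c] <- [9d 12 33 df 0f eb]
D1: mem[0x1d..0x1e] <- [4e 1f]
D2: mem[0x07..0x0e] <- [12 33 df 0f eb 4e 1f 88]
D3: mem[0x25..0x28] <- [88 d3 9d 12]
D4: mem[0x07..0x09] <- [d3 9d 12]
query mem[0x28]=0x12, mem[0x00]=0xfe, mem[0x25]=0x88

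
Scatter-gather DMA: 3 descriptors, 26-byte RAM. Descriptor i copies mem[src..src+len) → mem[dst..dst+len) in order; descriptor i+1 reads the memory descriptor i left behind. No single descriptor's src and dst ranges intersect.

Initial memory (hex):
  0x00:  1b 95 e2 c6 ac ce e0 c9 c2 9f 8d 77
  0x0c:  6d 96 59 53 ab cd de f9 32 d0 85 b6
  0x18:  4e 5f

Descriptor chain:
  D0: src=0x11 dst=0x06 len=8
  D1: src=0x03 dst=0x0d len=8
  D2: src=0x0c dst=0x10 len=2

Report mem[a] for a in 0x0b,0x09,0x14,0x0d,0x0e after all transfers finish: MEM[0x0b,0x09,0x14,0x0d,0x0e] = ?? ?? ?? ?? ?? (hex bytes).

MEM[0x0b,0x09,0x14,0x0d,0x0e] = 85 32 d0 c6 ac

D0: mem[0x06..0x0d] <- [cd de f9 32 d0 85 b6 4e]
D1: mem[0x0d..0x14] <- [c6 ac ce cd de f9 32 d0]
D2: mem[0x10..0x11] <- [b6 c6]
query mem[0x0b]=0x85, mem[0x09]=0x32, mem[0x14]=0xd0, mem[0x0d]=0xc6, mem[0x0e]=0xac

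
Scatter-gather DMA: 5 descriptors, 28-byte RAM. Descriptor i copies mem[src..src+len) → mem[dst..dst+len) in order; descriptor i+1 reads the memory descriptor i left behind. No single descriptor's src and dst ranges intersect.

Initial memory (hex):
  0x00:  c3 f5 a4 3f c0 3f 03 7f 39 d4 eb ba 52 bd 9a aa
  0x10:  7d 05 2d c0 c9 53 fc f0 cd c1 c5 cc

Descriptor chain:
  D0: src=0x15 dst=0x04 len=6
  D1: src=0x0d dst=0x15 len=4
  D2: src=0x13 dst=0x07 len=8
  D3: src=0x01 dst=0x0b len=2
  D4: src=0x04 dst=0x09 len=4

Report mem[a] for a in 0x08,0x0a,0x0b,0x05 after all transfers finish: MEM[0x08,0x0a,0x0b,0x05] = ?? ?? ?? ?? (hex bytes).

[0] 0x15->0x04 len=6 : 53 fc f0 cd c1 c5
[1] 0x0d->0x15 len=4 : bd 9a aa 7d
[2] 0x13->0x07 len=8 : c0 c9 bd 9a aa 7d c1 c5
[3] 0x01->0x0b len=2 : f5 a4
[4] 0x04->0x09 len=4 : 53 fc f0 c0
query mem[0x08]=0xc9, mem[0x0a]=0xfc, mem[0x0b]=0xf0, mem[0x05]=0xfc

MEM[0x08,0x0a,0x0b,0x05] = c9 fc f0 fc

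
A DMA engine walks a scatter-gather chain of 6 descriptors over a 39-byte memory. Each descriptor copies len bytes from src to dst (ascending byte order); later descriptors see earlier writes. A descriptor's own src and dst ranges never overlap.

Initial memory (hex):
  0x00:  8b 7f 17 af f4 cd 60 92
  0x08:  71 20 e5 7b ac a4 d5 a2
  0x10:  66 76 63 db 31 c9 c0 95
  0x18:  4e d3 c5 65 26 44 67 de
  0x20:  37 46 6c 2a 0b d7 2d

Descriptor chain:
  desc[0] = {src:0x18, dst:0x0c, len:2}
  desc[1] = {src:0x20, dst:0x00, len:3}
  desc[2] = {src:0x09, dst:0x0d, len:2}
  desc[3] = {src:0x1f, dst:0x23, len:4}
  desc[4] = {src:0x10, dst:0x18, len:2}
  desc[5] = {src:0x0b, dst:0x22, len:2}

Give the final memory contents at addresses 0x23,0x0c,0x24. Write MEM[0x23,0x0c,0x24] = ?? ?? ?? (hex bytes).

MEM[0x23,0x0c,0x24] = 4e 4e 37

D0: mem[0x0c..0x0d] <- [4e d3]
D1: mem[0x00..0x02] <- [37 46 6c]
D2: mem[0x0d..0x0e] <- [20 e5]
D3: mem[0x23..0x26] <- [de 37 46 6c]
D4: mem[0x18..0x19] <- [66 76]
D5: mem[0x22..0x23] <- [7b 4e]
query mem[0x23]=0x4e, mem[0x0c]=0x4e, mem[0x24]=0x37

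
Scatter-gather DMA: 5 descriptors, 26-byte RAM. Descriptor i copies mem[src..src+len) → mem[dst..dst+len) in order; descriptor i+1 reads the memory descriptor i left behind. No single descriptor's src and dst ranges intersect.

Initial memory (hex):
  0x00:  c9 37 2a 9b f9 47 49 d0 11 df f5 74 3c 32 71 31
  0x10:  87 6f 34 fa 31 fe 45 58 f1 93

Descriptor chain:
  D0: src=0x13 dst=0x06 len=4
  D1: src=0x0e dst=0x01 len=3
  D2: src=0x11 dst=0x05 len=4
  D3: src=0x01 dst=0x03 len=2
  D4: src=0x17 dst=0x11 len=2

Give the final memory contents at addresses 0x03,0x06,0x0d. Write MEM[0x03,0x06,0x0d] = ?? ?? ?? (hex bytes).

  after D0: wrote 4B at 0x06 = fa31fe45
  after D1: wrote 3B at 0x01 = 713187
  after D2: wrote 4B at 0x05 = 6f34fa31
  after D3: wrote 2B at 0x03 = 7131
  after D4: wrote 2B at 0x11 = 58f1
query mem[0x03]=0x71, mem[0x06]=0x34, mem[0x0d]=0x32

MEM[0x03,0x06,0x0d] = 71 34 32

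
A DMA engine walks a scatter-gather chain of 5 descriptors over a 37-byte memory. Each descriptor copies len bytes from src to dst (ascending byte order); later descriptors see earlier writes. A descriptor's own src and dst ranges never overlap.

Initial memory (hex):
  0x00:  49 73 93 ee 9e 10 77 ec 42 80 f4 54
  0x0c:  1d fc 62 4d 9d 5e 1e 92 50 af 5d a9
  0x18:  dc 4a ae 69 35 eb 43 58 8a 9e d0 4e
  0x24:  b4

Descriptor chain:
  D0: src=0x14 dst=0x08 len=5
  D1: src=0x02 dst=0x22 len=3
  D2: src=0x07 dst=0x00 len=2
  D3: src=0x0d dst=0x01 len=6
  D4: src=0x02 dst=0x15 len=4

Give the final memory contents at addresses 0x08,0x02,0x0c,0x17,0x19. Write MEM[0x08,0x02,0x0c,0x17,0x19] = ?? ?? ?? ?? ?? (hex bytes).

[0] 0x14->0x08 len=5 : 50 af 5d a9 dc
[1] 0x02->0x22 len=3 : 93 ee 9e
[2] 0x07->0x00 len=2 : ec 50
[3] 0x0d->0x01 len=6 : fc 62 4d 9d 5e 1e
[4] 0x02->0x15 len=4 : 62 4d 9d 5e
query mem[0x08]=0x50, mem[0x02]=0x62, mem[0x0c]=0xdc, mem[0x17]=0x9d, mem[0x19]=0x4a

MEM[0x08,0x02,0x0c,0x17,0x19] = 50 62 dc 9d 4a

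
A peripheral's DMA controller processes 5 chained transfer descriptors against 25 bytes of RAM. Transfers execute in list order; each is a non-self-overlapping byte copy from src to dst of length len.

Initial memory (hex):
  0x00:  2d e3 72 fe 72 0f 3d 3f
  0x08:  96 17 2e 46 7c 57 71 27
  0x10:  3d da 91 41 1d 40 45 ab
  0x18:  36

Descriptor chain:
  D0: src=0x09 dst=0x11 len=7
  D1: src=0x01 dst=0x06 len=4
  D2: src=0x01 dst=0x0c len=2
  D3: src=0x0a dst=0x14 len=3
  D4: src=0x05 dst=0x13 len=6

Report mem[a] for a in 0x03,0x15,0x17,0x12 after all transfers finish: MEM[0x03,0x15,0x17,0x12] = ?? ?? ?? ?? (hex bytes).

#0 dst[0x11+7] := {0x17,0x2e,0x46,0x7c,0x57,0x71,0x27}
#1 dst[0x06+4] := {0xe3,0x72,0xfe,0x72}
#2 dst[0x0c+2] := {0xe3,0x72}
#3 dst[0x14+3] := {0x2e,0x46,0xe3}
#4 dst[0x13+6] := {0x0f,0xe3,0x72,0xfe,0x72,0x2e}
query mem[0x03]=0xfe, mem[0x15]=0x72, mem[0x17]=0x72, mem[0x12]=0x2e

MEM[0x03,0x15,0x17,0x12] = fe 72 72 2e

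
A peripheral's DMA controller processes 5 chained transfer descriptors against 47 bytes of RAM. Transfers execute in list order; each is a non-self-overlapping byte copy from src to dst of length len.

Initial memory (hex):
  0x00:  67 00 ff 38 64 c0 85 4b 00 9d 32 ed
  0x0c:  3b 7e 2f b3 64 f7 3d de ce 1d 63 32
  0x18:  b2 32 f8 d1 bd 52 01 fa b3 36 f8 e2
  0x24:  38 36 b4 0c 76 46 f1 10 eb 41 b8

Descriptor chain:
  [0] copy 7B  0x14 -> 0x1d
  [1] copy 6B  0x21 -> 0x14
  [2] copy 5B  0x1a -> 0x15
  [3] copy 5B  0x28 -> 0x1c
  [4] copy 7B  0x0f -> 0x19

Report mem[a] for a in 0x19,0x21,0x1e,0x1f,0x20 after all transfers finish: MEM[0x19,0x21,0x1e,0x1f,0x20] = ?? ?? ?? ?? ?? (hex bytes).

D0: mem[0x1d..0x23] <- [ce 1d 63 32 b2 32 f8]
D1: mem[0x14..0x19] <- [b2 32 f8 38 36 b4]
D2: mem[0x15..0x19] <- [f8 d1 bd ce 1d]
D3: mem[0x1c..0x20] <- [76 46 f1 10 eb]
D4: mem[0x19..0x1f] <- [b3 64 f7 3d de b2 f8]
query mem[0x19]=0xb3, mem[0x21]=0xb2, mem[0x1e]=0xb2, mem[0x1f]=0xf8, mem[0x20]=0xeb

MEM[0x19,0x21,0x1e,0x1f,0x20] = b3 b2 b2 f8 eb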